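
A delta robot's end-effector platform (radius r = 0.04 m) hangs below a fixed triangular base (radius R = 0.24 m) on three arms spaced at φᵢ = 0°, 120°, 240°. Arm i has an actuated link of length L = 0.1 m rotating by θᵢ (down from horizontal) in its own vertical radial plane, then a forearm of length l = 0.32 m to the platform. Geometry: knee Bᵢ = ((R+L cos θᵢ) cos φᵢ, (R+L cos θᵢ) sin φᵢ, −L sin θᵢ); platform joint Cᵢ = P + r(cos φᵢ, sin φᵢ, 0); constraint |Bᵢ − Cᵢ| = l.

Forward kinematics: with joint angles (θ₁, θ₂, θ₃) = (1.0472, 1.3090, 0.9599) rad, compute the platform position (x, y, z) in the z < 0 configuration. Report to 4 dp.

(0.0076, -0.0256, -0.2939)

O1 = (0.2500·cos0.0°, 0.2500·sin0.0°, -0.0866) = (0.2500, 0.0000, -0.0866)
O2 = (0.2259·cos120.0°, 0.2259·sin120.0°, -0.0966) = (-0.1129, 0.1956, -0.0966)
O3 = (0.2574·cos240.0°, 0.2574·sin240.0°, -0.0819) = (-0.1287, -0.2229, -0.0819)
|O₂|²−|O₁|² = -0.0096;  |O₃|²−|O₁|² = 0.0029
[-0.7259 0.3912 -0.0200]·P = -0.0096;  [-0.7574 -0.4458 0.0094]·P = 0.0029
det = 0.6199;  x = 0.0051+-0.0084z,  y = -0.0152+0.0354z
quadratic in z: (1.0013)z²+(0.1763)z+(-0.0347)=0, √Δ=0.4123 → z ∈ {-0.2939, 0.1179}; z = -0.2939 (taking z<0)
x = 0.0076, y = -0.0256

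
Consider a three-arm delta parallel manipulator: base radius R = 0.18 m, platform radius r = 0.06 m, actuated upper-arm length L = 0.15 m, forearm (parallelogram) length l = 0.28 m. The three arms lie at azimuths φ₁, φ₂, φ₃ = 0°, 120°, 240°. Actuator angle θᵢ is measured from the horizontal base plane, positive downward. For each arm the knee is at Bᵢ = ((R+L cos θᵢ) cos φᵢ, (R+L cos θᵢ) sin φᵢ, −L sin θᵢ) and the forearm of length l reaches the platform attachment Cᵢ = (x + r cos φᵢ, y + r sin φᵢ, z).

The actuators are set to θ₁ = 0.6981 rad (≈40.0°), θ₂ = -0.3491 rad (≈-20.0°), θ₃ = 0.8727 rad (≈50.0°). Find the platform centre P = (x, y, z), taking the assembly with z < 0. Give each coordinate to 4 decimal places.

S1 = (0.2349·cos0.0°, 0.2349·sin0.0°, -0.0964) = (0.2349, 0.0000, -0.0964)
arm 2 at φ=120.0°: (R−r)+L cos θ2 = 0.2610;  S2 = (-0.1305, 0.2260, 0.0513)
S3 = (0.2164·cos240.0°, 0.2164·sin240.0°, -0.1149) = (-0.1082, -0.1874, -0.1149)
|S₂|²−|S₁|² = 0.0063;  |S₃|²−|S₁|² = -0.0044
linear system: -0.7308x+0.4520y = 0.0063−0.2954z; -0.6862x+-0.3748y = -0.0044−-0.0370z
Cramer: x(z) = -0.0006+0.1610z;  y(z) = 0.0129-0.3934z
quadratic in z: (1.1807)z²+(0.1069)z+(-0.0135)=0, √Δ=0.2740 → z ∈ {-0.1613, 0.0708}; z = -0.1613 (taking z<0)
x = -0.0265, y = 0.0764

(-0.0265, 0.0764, -0.1613)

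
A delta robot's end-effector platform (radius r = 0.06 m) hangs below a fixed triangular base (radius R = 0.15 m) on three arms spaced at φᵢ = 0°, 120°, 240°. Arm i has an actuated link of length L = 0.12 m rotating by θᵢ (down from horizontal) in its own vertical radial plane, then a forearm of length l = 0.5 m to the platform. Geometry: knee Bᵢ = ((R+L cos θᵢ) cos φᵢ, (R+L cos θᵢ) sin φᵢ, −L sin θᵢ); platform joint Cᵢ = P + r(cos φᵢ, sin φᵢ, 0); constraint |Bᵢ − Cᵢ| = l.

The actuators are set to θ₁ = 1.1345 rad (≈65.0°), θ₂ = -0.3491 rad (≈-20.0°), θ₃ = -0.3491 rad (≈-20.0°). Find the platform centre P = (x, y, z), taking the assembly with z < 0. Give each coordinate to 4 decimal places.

(-0.2683, 0.0000, -0.3963)

φ1=0.0°: virtual centre (0.1407, 0.0000, -0.1088), radius l
φ2=120.0°: virtual centre (-0.1014, 0.1756, 0.0410), radius l
φ3=240.0°: virtual centre (-0.1014, -0.1756, 0.0410), radius l
|centre ₂|²−|centre ₁|² = 0.0112;  |centre ₃|²−|centre ₁|² = 0.0112
[-0.4842 0.3512 0.2996]·P = 0.0112;  [-0.4842 -0.3512 0.2996]·P = 0.0112
Cramer: x(z) = -0.0231+0.6188z;  y(z) = 0.0000-0.0000z
quadratic in z: (1.3829)z²+(0.0148)z+(-0.2113)=0, √Δ=1.0814 → z ∈ {-0.3963, 0.3856}; z = -0.3963 (taking z<0)
x = -0.2683, y = 0.0000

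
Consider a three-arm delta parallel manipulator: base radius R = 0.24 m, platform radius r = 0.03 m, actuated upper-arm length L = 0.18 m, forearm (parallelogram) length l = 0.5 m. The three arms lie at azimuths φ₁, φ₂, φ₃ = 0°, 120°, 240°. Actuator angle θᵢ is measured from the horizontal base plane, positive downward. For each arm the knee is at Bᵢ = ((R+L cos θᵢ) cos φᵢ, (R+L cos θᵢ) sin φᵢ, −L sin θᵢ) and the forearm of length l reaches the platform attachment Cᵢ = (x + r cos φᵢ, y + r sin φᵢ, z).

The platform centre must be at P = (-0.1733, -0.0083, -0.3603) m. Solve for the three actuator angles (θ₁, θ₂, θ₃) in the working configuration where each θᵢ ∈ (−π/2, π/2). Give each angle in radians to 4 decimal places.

arm 1 (φ=0.0°): x'=-0.1733, y'=-0.0083
  A cos θ + B sin θ = C:  0.3833·cos θ + -0.3603·sin θ = -0.1645
  √(A²+B²)=0.5261;  θ1 = -0.7545+1.8887 ≈ 1.1343
arm 2 (φ=120.0°): x'=0.0795, y'=0.1542
  A cos θ + B sin θ = C:  0.1305·cos θ + -0.3603·sin θ = 0.1304
  θ2 = atan2(B,A) + arccos(C/0.3832) = 0.0003
φ3=240.0° → target in arm frame (0.0938, -0.1459)
  A cos θ + B sin θ = C:  0.1162·cos θ + -0.3603·sin θ = 0.1472
  θ3 = atan2(B,A) + arccos(C/0.3786) = -0.0875

θ₁ = 1.1343, θ₂ = 0.0003, θ₃ = -0.0875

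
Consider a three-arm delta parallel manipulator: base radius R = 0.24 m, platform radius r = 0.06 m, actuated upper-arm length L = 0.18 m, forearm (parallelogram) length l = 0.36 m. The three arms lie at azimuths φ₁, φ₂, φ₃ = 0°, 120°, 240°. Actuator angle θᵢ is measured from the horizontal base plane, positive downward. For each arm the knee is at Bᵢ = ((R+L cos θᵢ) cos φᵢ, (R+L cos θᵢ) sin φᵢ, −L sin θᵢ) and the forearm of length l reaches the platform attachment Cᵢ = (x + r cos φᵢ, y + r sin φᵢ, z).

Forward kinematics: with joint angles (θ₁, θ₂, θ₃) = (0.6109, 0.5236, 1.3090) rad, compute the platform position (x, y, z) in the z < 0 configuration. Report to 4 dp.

φ1=0.0°: virtual centre (0.3274, 0.0000, -0.1032), radius l
arm 2 at φ=120.0°: (R−r)+L cos θ2 = 0.3359;  O2 = (-0.1679, 0.2909, -0.0900)
O3 = (0.2266·cos240.0°, 0.2266·sin240.0°, -0.1739) = (-0.1133, -0.1962, -0.1739)
|O₂|²−|O₁|² = 0.0030;  |O₃|²−|O₁|² = -0.0363
[-0.9908 0.5818 0.0265]·P = 0.0030;  [-0.8815 -0.3925 -0.1412]·P = -0.0363
Cramer: x(z) = 0.0221-0.0796z;  y(z) = 0.0429-0.1811z
quadratic in z: (1.0391)z²+(0.2396)z+(-0.0239)=0, √Δ=0.3957 → z ∈ {-0.3057, 0.0751}; z = -0.3057 (taking z<0)
x = 0.0464, y = 0.0982

(0.0464, 0.0982, -0.3057)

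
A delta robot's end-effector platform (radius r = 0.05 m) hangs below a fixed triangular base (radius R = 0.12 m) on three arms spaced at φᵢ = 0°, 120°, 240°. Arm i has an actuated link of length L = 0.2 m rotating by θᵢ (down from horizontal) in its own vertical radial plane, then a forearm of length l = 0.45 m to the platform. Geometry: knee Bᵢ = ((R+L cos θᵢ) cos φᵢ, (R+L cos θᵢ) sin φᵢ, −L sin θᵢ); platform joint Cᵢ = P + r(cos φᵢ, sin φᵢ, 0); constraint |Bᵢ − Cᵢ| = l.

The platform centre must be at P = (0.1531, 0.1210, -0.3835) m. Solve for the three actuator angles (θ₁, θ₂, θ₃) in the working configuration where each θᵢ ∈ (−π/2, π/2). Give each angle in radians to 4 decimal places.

arm 1 (φ=0.0°): x'=0.1531, y'=0.1210
  A=-0.0831, B=-0.3835, C=(l²−L²−A²−y'²−z²)/(2L)=-0.0153
  γ=atan2(-0.3835,-0.0831)=-1.7842;  ψ=arccos(-0.0390)=1.6098;  θ1=γ+ψ≈-0.1744
rotate P by −φ2: (0.0282, -0.1931, -0.3835)
  e−x'=0.0418;  (l²−L²−(e−x')²−y'²−z²)/2L = -0.0590
  θ2 = atan2(B,A) + arccos(C/0.3858) = 0.2620
φ3=240.0° → target in arm frame (-0.1813, 0.0721)
  A cos θ + B sin θ = C:  0.2513·cos θ + -0.3835·sin θ = -0.1324
  θ3 = atan2(B,A) + arccos(C/0.4585) = 0.8730

θ₁ = -0.1744, θ₂ = 0.2620, θ₃ = 0.8730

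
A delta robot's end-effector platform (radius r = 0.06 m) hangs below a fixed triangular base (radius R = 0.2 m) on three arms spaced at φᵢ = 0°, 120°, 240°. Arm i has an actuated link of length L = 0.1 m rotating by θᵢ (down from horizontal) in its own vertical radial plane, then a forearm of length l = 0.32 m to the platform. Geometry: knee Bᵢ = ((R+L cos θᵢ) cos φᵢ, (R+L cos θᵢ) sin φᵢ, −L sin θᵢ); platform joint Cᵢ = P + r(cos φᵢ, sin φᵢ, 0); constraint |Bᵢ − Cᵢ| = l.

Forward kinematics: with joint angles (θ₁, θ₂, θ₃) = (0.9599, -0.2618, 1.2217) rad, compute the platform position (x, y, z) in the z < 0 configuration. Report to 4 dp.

arm 1 at φ=0.0°: ρ1 = 0.1974;  S1 = (0.1974, 0.0000, -0.0819)
arm 2 at φ=120.0°: ρ2 = 0.2366;  S2 = (-0.1183, 0.2049, 0.0259)
arm 3 at φ=240.0°: ρ3 = 0.1742;  S3 = (-0.0871, -0.1509, -0.0940)
eliminate P² terms by subtracting sphere 1 from 2 and 3
[-0.6313 0.4098 0.2156]·P = 0.0110;  [-0.5689 -0.3017 -0.0241]·P = -0.0065
Cramer: x(z) = -0.0016+0.1302z;  y(z) = 0.0244-0.3255z
sphere 1 gives Az²+Bz+C=0 with A=1.1229, B=0.0961, C=-0.0555;  B²−4AC=0.2586;  roots -0.2693, 0.1837;  negative root z = -0.2693
x = -0.0366, y = 0.1120

(-0.0366, 0.1120, -0.2693)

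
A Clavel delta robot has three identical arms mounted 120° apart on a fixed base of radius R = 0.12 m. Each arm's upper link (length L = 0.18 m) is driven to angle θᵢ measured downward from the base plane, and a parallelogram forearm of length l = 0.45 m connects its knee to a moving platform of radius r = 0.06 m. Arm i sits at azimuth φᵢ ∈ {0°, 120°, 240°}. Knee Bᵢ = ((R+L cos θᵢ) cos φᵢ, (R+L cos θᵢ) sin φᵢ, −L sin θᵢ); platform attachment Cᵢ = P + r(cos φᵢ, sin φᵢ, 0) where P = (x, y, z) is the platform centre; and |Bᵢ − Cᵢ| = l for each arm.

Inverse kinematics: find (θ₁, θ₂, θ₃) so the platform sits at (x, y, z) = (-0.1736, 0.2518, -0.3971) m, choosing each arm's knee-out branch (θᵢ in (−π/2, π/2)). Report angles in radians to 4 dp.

arm 1 (φ=0.0°): x'=-0.1736, y'=0.2518
  e−x'=0.2336;  (l²−L²−(e−x')²−y'²−z²)/2L = -0.2932
  γ=atan2(-0.3971,0.2336)=-1.0391;  ψ=arccos(-0.6365)=2.2607;  θ1=γ+ψ≈1.2216
arm 2 (φ=120.0°): x'=0.3049, y'=0.0244
  A cos θ + B sin θ = C:  -0.2449·cos θ + -0.3971·sin θ = -0.1337
  γ=atan2(-0.3971,-0.2449)=-2.1234;  ψ=arccos(-0.2867)=1.8615;  θ2=γ+ψ≈-0.2618
arm 3 (φ=240.0°): x'=-0.1313, y'=-0.2762
  e−x'=0.1913;  (l²−L²−(e−x')²−y'²−z²)/2L = -0.2791
  γ=atan2(-0.3971,0.1913)=-1.1219;  ψ=arccos(-0.6333)=2.2565;  θ3=γ+ψ≈1.1346

θ₁ = 1.2216, θ₂ = -0.2618, θ₃ = 1.1346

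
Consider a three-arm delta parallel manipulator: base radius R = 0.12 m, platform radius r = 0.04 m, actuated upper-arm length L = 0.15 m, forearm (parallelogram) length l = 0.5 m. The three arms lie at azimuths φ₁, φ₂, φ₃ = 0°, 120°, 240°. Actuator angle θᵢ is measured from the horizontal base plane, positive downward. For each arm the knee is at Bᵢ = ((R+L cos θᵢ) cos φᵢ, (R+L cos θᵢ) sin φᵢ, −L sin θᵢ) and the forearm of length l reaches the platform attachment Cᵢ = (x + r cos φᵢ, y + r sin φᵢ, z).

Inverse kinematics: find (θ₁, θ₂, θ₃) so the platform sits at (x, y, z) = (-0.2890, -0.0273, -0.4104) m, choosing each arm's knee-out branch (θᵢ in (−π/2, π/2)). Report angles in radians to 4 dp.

φ1=0.0° → target in arm frame (-0.2890, -0.0273)
  A=0.3690, B=-0.4104, C=(l²−L²−A²−y'²−z²)/(2L)=-0.2594
  √(A²+B²)=0.5519;  θ1 = -0.8385+2.0602 ≈ 1.2217
rotate P by −φ2: (0.1209, 0.2639, -0.4104)
  A cos θ + B sin θ = C:  -0.0409·cos θ + -0.4104·sin θ = -0.0409
  θ2 = atan2(B,A) + arccos(C/0.4124) = 0.0000
φ3=240.0° → target in arm frame (0.1681, -0.2366)
  A cos θ + B sin θ = C:  -0.0881·cos θ + -0.4104·sin θ = -0.0156
  γ=atan2(-0.4104,-0.0881)=-1.7824;  ψ=arccos(-0.0373)=1.6081;  θ3=γ+ψ≈-0.1743

θ₁ = 1.2217, θ₂ = 0.0000, θ₃ = -0.1743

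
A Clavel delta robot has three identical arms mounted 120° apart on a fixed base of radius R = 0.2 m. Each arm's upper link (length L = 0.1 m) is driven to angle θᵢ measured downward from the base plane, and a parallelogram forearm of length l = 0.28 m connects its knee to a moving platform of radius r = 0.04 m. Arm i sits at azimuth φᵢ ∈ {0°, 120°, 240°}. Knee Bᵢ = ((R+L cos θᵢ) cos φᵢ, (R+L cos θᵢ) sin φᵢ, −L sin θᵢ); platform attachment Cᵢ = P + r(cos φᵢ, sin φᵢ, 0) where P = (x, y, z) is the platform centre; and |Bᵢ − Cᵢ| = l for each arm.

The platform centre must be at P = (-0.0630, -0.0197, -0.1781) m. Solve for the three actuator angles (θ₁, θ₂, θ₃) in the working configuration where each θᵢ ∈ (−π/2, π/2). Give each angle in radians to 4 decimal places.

rotate P by −φ1: (-0.0630, -0.0197, -0.1781)
  A=0.2230, B=-0.1781, C=(l²−L²−A²−y'²−z²)/(2L)=-0.0672
  γ=atan2(-0.1781,0.2230)=-0.6739;  ψ=arccos(-0.2354)=1.8084;  θ1=γ+ψ≈1.1345
arm 2 (φ=120.0°): x'=0.0144, y'=0.0644
  e−x'=0.1456;  (l²−L²−(e−x')²−y'²−z²)/2L = 0.0567
  γ=atan2(-0.1781,0.1456)=-0.8856;  ψ=arccos(0.2466)=1.3216;  θ2=γ+ψ≈0.4360
rotate P by −φ3: (0.0486, -0.0447, -0.1781)
  A cos θ + B sin θ = C:  0.1114·cos θ + -0.1781·sin θ = 0.1113
  √(A²+B²)=0.2101;  θ3 = -1.0117+1.0124 ≈ 0.0007

θ₁ = 1.1345, θ₂ = 0.4360, θ₃ = 0.0007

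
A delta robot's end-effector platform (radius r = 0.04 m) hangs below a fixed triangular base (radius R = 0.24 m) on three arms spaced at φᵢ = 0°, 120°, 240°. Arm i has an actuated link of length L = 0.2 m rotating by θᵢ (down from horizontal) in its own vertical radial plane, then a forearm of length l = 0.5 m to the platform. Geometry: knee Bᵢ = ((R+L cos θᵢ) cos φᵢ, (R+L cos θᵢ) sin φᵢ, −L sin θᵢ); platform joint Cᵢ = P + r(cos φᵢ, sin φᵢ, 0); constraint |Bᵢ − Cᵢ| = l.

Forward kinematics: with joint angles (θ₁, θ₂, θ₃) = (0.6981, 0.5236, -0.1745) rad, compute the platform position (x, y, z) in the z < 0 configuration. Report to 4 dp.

(-0.0756, -0.0810, -0.3725)

centre 1 = (0.3532·cos0.0°, 0.3532·sin0.0°, -0.1286) = (0.3532, 0.0000, -0.1286)
arm 2 at φ=120.0°: (R−r)+L cos θ2 = 0.3732;  centre 2 = (-0.1866, 0.3232, -0.1000)
centre 3 = (0.3970·cos240.0°, 0.3970·sin240.0°, 0.0347) = (-0.1985, -0.3438, 0.0347)
|centre ₂|²−|centre ₁|² = 0.0080;  |centre ₃|²−|centre ₁|² = 0.0175
linear system: -1.0796x+0.6464y = 0.0080−0.0571z; -1.1034x+-0.6876y = 0.0175−0.3266z
det = 1.4556;  x = -0.0115+0.1720z,  y = -0.0069+0.1989z
quadratic in z: (1.0692)z²+(0.1289)z+(-0.1004)=0, √Δ=0.6677 → z ∈ {-0.3725, 0.2520}; z = -0.3725 (taking z<0)
x = -0.0756, y = -0.0810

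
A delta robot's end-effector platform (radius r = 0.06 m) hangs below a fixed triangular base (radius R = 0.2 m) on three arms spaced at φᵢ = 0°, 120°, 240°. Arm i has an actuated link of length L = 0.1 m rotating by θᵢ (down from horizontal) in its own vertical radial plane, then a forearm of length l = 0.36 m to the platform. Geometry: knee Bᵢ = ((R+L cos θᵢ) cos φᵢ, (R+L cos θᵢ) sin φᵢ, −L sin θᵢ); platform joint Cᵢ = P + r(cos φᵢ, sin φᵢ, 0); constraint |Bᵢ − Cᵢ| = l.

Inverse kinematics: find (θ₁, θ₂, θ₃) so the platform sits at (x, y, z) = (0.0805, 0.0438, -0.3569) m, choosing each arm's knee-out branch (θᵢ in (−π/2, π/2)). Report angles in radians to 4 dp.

φ1=0.0° → target in arm frame (0.0805, 0.0438)
  A cos θ + B sin θ = C:  0.0595·cos θ + -0.3569·sin θ = -0.0662
  γ=atan2(-0.3569,0.0595)=-1.4056;  ψ=arccos(-0.1829)=1.7547;  θ1=γ+ψ≈0.3491
arm 2 (φ=120.0°): x'=-0.0023, y'=-0.0916
  e−x'=0.1423;  (l²−L²−(e−x')²−y'²−z²)/2L = -0.1821
  γ=atan2(-0.3569,0.1423)=-1.1914;  ψ=arccos(-0.4740)=2.0646;  θ2=γ+ψ≈0.8733
φ3=240.0° → target in arm frame (-0.0782, 0.0478)
  e−x'=0.2182;  (l²−L²−(e−x')²−y'²−z²)/2L = -0.2883
  θ3 = atan2(B,A) + arccos(C/0.4183) = 1.3092

θ₁ = 0.3491, θ₂ = 0.8733, θ₃ = 1.3092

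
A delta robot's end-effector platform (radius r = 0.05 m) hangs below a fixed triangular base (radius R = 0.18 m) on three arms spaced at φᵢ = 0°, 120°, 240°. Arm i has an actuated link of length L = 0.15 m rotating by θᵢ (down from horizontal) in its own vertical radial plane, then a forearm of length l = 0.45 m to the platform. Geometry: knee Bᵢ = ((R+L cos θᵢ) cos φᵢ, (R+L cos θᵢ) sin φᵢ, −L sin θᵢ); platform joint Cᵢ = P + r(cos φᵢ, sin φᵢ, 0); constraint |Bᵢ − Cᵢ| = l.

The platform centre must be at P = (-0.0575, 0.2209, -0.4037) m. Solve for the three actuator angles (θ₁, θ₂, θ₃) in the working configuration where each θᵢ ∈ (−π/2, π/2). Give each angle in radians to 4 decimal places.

θ₁ = 0.9598, θ₂ = -0.2617, θ₃ = 1.3088

arm 1 (φ=0.0°): x'=-0.0575, y'=0.2209
  A=0.1875, B=-0.4037, C=(l²−L²−A²−y'²−z²)/(2L)=-0.2231
  γ=atan2(-0.4037,0.1875)=-1.1360;  ψ=arccos(-0.5012)=2.0958;  θ1=γ+ψ≈0.9598
arm 2 (φ=120.0°): x'=0.2201, y'=-0.0607
  A=-0.0901, B=-0.4037, C=(l²−L²−A²−y'²−z²)/(2L)=0.0175
  θ2 = atan2(B,A) + arccos(C/0.4136) = -0.2617
φ3=240.0° → target in arm frame (-0.1626, -0.1602)
  A=0.2926, B=-0.4037, C=(l²−L²−A²−y'²−z²)/(2L)=-0.3141
  √(A²+B²)=0.4986;  θ3 = -0.9437+2.2525 ≈ 1.3088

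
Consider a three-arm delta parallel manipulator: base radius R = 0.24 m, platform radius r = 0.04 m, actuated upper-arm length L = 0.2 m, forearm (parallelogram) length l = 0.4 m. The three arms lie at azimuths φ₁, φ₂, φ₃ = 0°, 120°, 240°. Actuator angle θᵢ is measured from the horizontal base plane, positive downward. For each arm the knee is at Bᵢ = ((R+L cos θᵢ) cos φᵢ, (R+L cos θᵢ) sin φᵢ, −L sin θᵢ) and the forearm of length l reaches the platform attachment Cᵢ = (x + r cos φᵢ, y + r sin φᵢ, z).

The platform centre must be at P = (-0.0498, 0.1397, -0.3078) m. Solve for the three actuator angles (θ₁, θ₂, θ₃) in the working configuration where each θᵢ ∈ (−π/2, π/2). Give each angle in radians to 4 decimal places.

θ₁ = 1.0471, θ₂ = 0.0002, θ₃ = 1.2216

rotate P by −φ1: (-0.0498, 0.1397, -0.3078)
  A=0.2498, B=-0.3078, C=(l²−L²−A²−y'²−z²)/(2L)=-0.1416
  θ1 = atan2(B,A) + arccos(C/0.3964) = 1.0471
φ2=120.0° → target in arm frame (0.1459, -0.0267)
  A cos θ + B sin θ = C:  0.0541·cos θ + -0.3078·sin θ = 0.0540
  √(A²+B²)=0.3125;  θ2 = -1.3968+1.3970 ≈ 0.0002
φ3=240.0° → target in arm frame (-0.0961, -0.1130)
  A cos θ + B sin θ = C:  0.2961·cos θ + -0.3078·sin θ = -0.1879
  θ3 = atan2(B,A) + arccos(C/0.4271) = 1.2216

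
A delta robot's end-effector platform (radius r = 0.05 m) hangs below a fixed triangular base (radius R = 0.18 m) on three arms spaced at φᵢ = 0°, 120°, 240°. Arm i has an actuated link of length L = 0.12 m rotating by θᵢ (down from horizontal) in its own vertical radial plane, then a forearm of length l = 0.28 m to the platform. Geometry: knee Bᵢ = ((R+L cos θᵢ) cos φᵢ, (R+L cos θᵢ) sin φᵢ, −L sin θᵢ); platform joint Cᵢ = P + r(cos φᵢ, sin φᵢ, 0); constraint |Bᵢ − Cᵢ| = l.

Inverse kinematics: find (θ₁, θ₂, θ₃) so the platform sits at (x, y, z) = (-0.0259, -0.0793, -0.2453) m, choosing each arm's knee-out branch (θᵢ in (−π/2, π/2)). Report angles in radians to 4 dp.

rotate P by −φ1: (-0.0259, -0.0793, -0.2453)
  A cos θ + B sin θ = C:  0.1559·cos θ + -0.2453·sin θ = -0.1115
  γ=atan2(-0.2453,0.1559)=-1.0046;  ψ=arccos(-0.3837)=1.9646;  θ1=γ+ψ≈0.9599
rotate P by −φ2: (-0.0557, 0.0621, -0.2453)
  e−x'=0.1857;  (l²−L²−(e−x')²−y'²−z²)/2L = -0.1438
  √(A²+B²)=0.3077;  θ2 = -0.9227+2.0572 ≈ 1.1345
rotate P by −φ3: (0.0816, 0.0172, -0.2453)
  A cos θ + B sin θ = C:  0.0484·cos θ + -0.2453·sin θ = 0.0050
  √(A²+B²)=0.2500;  θ3 = -1.3761+1.5509 ≈ 0.1749

θ₁ = 0.9599, θ₂ = 1.1345, θ₃ = 0.1749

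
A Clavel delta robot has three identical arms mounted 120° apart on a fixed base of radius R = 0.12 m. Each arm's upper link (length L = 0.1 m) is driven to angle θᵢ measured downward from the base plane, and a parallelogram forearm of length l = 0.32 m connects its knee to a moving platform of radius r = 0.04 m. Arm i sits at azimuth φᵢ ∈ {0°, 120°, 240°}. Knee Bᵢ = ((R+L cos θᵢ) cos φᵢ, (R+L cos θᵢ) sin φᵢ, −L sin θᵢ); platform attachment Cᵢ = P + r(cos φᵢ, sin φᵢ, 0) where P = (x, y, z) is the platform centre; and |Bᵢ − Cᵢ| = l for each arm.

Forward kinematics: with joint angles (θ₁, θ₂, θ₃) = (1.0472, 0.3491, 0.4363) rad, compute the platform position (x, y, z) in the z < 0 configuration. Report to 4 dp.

(-0.0875, 0.0091, -0.3212)

arm 1 at φ=0.0°: ρ1 = 0.1300;  O1 = (0.1300, 0.0000, -0.0866)
O2 = (0.1740·cos120.0°, 0.1740·sin120.0°, -0.0342) = (-0.0870, 0.1507, -0.0342)
φ3=240.0°: virtual centre (-0.0853, -0.1478, -0.0423), radius l
subtract pairs → two planes through P
plane₁₂: -0.4340x+0.3013y+0.1048z = 0.0070
det = 0.2580;  x = -0.0157+0.2236z,  y = 0.0008+-0.0257z
quadratic in z: (1.0507)z²+(0.1080)z+(-0.0737)=0, √Δ=0.5669 → z ∈ {-0.3212, 0.2184}; z = -0.3212 (taking z<0)
x = -0.0875, y = 0.0091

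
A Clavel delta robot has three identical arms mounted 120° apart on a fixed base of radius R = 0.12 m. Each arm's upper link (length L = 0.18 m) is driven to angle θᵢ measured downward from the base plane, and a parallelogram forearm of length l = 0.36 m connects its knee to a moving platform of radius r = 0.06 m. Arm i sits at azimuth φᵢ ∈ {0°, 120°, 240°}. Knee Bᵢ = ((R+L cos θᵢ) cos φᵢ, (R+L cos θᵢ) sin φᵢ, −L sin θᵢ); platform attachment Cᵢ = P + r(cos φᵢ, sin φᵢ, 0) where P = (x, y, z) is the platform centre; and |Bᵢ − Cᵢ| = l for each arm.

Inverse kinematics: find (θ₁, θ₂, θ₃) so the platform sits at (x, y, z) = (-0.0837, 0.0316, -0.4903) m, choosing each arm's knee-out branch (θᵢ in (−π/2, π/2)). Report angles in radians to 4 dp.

arm 1 (φ=0.0°): x'=-0.0837, y'=0.0316
  A=0.1437, B=-0.4903, C=(l²−L²−A²−y'²−z²)/(2L)=-0.4579
  γ=atan2(-0.4903,0.1437)=-1.2857;  ψ=arccos(-0.8962)=2.6819;  θ1=γ+ψ≈1.3963
φ2=120.0° → target in arm frame (0.0692, 0.0567)
  A=-0.0092, B=-0.4903, C=(l²−L²−A²−y'²−z²)/(2L)=-0.4069
  √(A²+B²)=0.4904;  θ2 = -1.5896+2.5495 ≈ 0.9600
φ3=240.0° → target in arm frame (0.0145, -0.0883)
  A cos θ + B sin θ = C:  0.0455·cos θ + -0.4903·sin θ = -0.4252
  θ3 = atan2(B,A) + arccos(C/0.4924) = 1.1346

θ₁ = 1.3963, θ₂ = 0.9600, θ₃ = 1.1346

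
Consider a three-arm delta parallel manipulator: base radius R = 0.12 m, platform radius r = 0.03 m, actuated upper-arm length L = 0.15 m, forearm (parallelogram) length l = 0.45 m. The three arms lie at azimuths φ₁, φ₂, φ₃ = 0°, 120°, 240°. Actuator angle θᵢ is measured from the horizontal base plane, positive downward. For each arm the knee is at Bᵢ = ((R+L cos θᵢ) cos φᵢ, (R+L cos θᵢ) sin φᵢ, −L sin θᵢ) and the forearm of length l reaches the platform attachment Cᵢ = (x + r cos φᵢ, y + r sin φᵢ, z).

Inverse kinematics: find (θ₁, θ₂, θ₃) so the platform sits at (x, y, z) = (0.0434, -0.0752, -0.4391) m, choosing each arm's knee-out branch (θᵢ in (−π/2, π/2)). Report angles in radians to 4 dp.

φ1=0.0° → target in arm frame (0.0434, -0.0752)
  A cos θ + B sin θ = C:  0.0466·cos θ + -0.4391·sin θ = -0.0688
  γ=atan2(-0.4391,0.0466)=-1.4651;  ψ=arccos(-0.1558)=1.7272;  θ1=γ+ψ≈0.2621
rotate P by −φ2: (-0.0868, 0.0000, -0.4391)
  A=0.1768, B=-0.4391, C=(l²−L²−A²−y'²−z²)/(2L)=-0.1469
  γ=atan2(-0.4391,0.1768)=-1.1880;  ψ=arccos(-0.3104)=1.8864;  θ2=γ+ψ≈0.6984
φ3=240.0° → target in arm frame (0.0434, 0.0752)
  A cos θ + B sin θ = C:  0.0466·cos θ + -0.4391·sin θ = -0.0688
  √(A²+B²)=0.4416;  θ3 = -1.4651+1.7272 ≈ 0.2621

θ₁ = 0.2621, θ₂ = 0.6984, θ₃ = 0.2621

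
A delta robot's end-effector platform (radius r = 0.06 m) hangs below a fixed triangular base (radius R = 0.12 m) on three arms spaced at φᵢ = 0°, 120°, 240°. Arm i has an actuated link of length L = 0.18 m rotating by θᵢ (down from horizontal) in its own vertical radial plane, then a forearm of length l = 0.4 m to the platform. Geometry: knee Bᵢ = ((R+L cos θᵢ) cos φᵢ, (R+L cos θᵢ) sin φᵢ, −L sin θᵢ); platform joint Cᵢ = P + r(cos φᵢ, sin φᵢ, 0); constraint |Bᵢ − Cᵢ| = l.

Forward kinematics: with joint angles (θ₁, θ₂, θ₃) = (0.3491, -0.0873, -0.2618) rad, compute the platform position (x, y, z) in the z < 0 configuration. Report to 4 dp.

(-0.0840, -0.0231, -0.3094)

centre 1 = (0.2291·cos0.0°, 0.2291·sin0.0°, -0.0616) = (0.2291, 0.0000, -0.0616)
φ2=120.0°: virtual centre (-0.1197, 0.2073, 0.0157), radius l
arm 3 at φ=240.0°: e+L cos θ3 = 0.2339;  centre 3 = (-0.1169, -0.2025, 0.0466)
subtract pairs → two planes through P
[-0.6976 0.4145 0.1545]·P = 0.0012;  [-0.6922 -0.4051 0.2163]·P = 0.0006
Cramer: x(z) = -0.0013+0.2674z;  y(z) = 0.0008+0.0772z
into |P−centre ₁|² = l²: 1.0774z² + 0.0000z + -0.1031 = 0;  Δ = 0.4444;  z = -0.3094 or 0.3093 → z<0 root = -0.3094
x = -0.0840, y = -0.0231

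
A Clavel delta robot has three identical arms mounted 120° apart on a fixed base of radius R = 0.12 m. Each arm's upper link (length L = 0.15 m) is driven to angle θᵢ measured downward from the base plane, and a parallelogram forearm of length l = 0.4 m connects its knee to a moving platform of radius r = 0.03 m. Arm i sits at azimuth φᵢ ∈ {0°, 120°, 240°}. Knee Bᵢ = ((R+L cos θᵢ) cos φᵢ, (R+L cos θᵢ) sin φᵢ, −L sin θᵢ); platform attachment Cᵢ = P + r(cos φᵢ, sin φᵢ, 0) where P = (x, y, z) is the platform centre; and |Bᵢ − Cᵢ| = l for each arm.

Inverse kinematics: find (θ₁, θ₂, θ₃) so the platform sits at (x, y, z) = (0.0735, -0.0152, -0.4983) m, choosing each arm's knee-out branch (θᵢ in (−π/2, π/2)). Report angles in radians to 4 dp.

θ₁ = 0.8724, θ₂ = 1.3088, θ₃ = 1.2213

arm 1 (φ=0.0°): x'=0.0735, y'=-0.0152
  A cos θ + B sin θ = C:  0.0165·cos θ + -0.4983·sin θ = -0.3710
  √(A²+B²)=0.4986;  θ1 = -1.5377+2.4101 ≈ 0.8724
φ2=120.0° → target in arm frame (-0.0499, -0.0561)
  e−x'=0.1399;  (l²−L²−(e−x')²−y'²−z²)/2L = -0.4451
  √(A²+B²)=0.5176;  θ2 = -1.2971+2.6059 ≈ 1.3088
rotate P by −φ3: (-0.0236, 0.0713, -0.4983)
  A=0.1136, B=-0.4983, C=(l²−L²−A²−y'²−z²)/(2L)=-0.4293
  θ3 = atan2(B,A) + arccos(C/0.5111) = 1.2213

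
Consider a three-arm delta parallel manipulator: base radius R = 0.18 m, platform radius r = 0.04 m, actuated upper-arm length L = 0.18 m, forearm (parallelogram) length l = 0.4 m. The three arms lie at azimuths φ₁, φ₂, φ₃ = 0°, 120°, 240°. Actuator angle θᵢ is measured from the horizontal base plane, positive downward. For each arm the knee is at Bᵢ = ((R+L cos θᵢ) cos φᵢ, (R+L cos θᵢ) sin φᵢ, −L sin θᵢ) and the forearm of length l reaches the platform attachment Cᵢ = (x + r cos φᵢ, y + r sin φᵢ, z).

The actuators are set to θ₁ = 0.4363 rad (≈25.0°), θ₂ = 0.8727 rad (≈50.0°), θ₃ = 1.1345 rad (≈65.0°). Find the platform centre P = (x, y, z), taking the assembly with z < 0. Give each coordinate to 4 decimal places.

(0.0978, 0.0441, -0.4165)

arm 1 at φ=0.0°: ρ1 = 0.3031;  S1 = (0.3031, 0.0000, -0.0761)
S2 = (0.2557·cos120.0°, 0.2557·sin120.0°, -0.1379) = (-0.1278, 0.2214, -0.1379)
arm 3 at φ=240.0°: ρ3 = 0.2161;  S3 = (-0.1080, -0.1871, -0.1631)
subtract pairs → two planes through P
[-0.8620 0.4429 -0.1237]·P = -0.0133;  [-0.8223 -0.3742 -0.1741]·P = -0.0244
Cramer: x(z) = 0.0230-0.1797z;  y(z) = 0.0147-0.0705z
into |P−S₁|² = l²: 1.0373z² + 0.2507z + -0.0755 = 0;  Δ = 0.3761;  z = -0.4165 or 0.1748 → z<0 root = -0.4165
x = 0.0978, y = 0.0441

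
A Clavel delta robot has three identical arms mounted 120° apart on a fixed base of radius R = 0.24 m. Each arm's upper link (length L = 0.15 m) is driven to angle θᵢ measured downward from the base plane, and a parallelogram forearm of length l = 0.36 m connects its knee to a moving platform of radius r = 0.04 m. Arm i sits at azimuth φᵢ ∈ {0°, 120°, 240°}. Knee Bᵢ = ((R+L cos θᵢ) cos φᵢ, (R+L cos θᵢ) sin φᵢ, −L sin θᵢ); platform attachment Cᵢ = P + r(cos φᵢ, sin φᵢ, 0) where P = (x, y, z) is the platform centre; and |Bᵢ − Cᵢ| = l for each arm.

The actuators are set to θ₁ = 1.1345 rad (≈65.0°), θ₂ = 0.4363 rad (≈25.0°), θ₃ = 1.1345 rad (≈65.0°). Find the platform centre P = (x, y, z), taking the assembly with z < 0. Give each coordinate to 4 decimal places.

arm 1 at φ=0.0°: (R−r)+L cos θ1 = 0.2634;  centre 1 = (0.2634, 0.0000, -0.1359)
arm 2 at φ=120.0°: (R−r)+L cos θ2 = 0.3359;  centre 2 = (-0.1680, 0.2909, -0.0634)
centre 3 = (0.2634·cos240.0°, 0.2634·sin240.0°, -0.1359) = (-0.1317, -0.2281, -0.1359)
subtract pairs → two planes through P
[-0.8627 0.5819 0.1451]·P = 0.0290;  [-0.7902 -0.4562 0.0000]·P = 0.0000
Cramer: x(z) = -0.0155+0.0776z;  y(z) = 0.0269-0.1344z
quadratic in z: (1.0241)z²+(0.2214)z+(-0.0326)=0, √Δ=0.4273 → z ∈ {-0.3167, 0.1005}; z = -0.3167 (taking z<0)
x = -0.0401, y = 0.0694

(-0.0401, 0.0694, -0.3167)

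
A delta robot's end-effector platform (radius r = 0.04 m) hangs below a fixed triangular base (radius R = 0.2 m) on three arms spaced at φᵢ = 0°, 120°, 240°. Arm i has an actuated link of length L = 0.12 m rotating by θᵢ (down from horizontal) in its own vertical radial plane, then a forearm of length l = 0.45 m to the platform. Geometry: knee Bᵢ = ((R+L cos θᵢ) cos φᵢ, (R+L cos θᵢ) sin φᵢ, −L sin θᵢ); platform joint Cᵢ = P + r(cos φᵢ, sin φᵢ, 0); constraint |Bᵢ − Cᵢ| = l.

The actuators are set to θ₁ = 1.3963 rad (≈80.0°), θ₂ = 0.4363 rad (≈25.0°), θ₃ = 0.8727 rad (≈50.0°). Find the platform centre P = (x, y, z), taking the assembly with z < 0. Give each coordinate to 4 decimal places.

φ1=0.0°: virtual centre (0.1808, 0.0000, -0.1182), radius l
S2 = (0.2688·cos120.0°, 0.2688·sin120.0°, -0.0507) = (-0.1344, 0.2328, -0.0507)
φ3=240.0°: virtual centre (-0.1186, -0.2054, -0.0919), radius l
eliminate P² terms by subtracting sphere 1 from 2 and 3
plane₁₂: -0.6304x+0.4655y+0.1349z = 0.0281
det = 0.5377;  x = -0.0371+0.1485z,  y = 0.0102+-0.0887z
sphere 1 gives Az²+Bz+C=0 with A=1.0299, B=0.1698, C=-0.1409;  B²−4AC=0.6095;  roots -0.4614, 0.2966;  negative root z = -0.4614
x = -0.1056, y = 0.0511

(-0.1056, 0.0511, -0.4614)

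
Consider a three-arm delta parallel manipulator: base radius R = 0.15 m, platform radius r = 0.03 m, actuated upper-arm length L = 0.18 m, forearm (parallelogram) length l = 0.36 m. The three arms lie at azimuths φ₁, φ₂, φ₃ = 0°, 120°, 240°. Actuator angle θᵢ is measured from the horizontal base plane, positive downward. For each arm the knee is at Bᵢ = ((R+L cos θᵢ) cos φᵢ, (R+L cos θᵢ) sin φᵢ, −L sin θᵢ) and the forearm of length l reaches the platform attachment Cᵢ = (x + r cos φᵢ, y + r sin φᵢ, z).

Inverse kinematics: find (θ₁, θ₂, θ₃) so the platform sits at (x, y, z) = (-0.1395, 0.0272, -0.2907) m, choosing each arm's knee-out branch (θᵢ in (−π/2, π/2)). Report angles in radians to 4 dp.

θ₁ = 1.1346, θ₂ = 0.0869, θ₃ = 0.3490

arm 1 (φ=0.0°): x'=-0.1395, y'=0.0272
  A=0.2595, B=-0.2907, C=(l²−L²−A²−y'²−z²)/(2L)=-0.1539
  γ=atan2(-0.2907,0.2595)=-0.8420;  ψ=arccos(-0.3948)=1.9767;  θ1=γ+ψ≈1.1346
φ2=120.0° → target in arm frame (0.0933, 0.1072)
  A cos θ + B sin θ = C:  0.0267·cos θ + -0.2907·sin θ = 0.0014
  γ=atan2(-0.2907,0.0267)=-1.4792;  ψ=arccos(0.0046)=1.5662;  θ2=γ+ψ≈0.0869
φ3=240.0° → target in arm frame (0.0462, -0.1344)
  e−x'=0.0738;  (l²−L²−(e−x')²−y'²−z²)/2L = -0.0301
  γ=atan2(-0.2907,0.0738)=-1.3222;  ψ=arccos(-0.1002)=1.6712;  θ3=γ+ψ≈0.3490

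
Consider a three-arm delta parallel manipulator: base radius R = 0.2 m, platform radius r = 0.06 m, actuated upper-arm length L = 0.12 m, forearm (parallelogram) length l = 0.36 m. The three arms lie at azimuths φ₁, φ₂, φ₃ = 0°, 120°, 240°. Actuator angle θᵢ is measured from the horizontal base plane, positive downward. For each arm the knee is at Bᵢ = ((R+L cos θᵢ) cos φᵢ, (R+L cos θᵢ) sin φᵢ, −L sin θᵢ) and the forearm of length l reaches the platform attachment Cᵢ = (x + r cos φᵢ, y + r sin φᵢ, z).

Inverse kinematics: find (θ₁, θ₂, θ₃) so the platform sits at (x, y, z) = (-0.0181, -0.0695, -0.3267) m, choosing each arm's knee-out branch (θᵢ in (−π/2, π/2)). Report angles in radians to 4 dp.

θ₁ = 0.6984, θ₂ = 0.8730, θ₃ = 0.1747

arm 1 (φ=0.0°): x'=-0.0181, y'=-0.0695
  A=0.1581, B=-0.3267, C=(l²−L²−A²−y'²−z²)/(2L)=-0.0890
  √(A²+B²)=0.3629;  θ1 = -1.1201+1.8185 ≈ 0.6984
φ2=120.0° → target in arm frame (-0.0511, 0.0504)
  A=0.1911, B=-0.3267, C=(l²−L²−A²−y'²−z²)/(2L)=-0.1275
  √(A²+B²)=0.3785;  θ2 = -1.0414+1.9145 ≈ 0.8730
rotate P by −φ3: (0.0692, 0.0191, -0.3267)
  e−x'=0.0708;  (l²−L²−(e−x')²−y'²−z²)/2L = 0.0129
  γ=atan2(-0.3267,0.0708)=-1.3575;  ψ=arccos(0.0386)=1.5322;  θ3=γ+ψ≈0.1747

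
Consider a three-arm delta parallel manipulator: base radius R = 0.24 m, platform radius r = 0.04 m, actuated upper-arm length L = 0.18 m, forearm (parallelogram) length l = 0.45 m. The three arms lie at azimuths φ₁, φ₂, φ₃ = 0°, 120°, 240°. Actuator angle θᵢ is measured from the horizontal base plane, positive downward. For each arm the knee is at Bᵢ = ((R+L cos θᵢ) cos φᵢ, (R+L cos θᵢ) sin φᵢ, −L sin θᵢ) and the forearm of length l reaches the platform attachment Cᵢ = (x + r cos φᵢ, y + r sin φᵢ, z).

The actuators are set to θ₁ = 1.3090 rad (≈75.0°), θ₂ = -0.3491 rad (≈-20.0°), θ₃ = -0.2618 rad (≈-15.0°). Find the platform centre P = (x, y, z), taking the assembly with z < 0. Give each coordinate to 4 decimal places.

arm 1 at φ=0.0°: e+L cos θ1 = 0.2466;  S1 = (0.2466, 0.0000, -0.1739)
φ2=120.0°: virtual centre (-0.1846, 0.3197, 0.0616), radius l
S3 = (0.3739·cos240.0°, 0.3739·sin240.0°, 0.0466) = (-0.1869, -0.3238, 0.0466)
subtract pairs → two planes through P
plane₁₂: -0.8623x+0.6394y+0.4709z = 0.0490
Cramer: x(z) = -0.0578+0.5274z;  y(z) = -0.0013-0.0252z
quadratic in z: (1.2787)z²+(0.0268)z+(-0.0796)=0, √Δ=0.6388 → z ∈ {-0.2602, 0.2393}; z = -0.2602 (taking z<0)
x = -0.1950, y = 0.0053

(-0.1950, 0.0053, -0.2602)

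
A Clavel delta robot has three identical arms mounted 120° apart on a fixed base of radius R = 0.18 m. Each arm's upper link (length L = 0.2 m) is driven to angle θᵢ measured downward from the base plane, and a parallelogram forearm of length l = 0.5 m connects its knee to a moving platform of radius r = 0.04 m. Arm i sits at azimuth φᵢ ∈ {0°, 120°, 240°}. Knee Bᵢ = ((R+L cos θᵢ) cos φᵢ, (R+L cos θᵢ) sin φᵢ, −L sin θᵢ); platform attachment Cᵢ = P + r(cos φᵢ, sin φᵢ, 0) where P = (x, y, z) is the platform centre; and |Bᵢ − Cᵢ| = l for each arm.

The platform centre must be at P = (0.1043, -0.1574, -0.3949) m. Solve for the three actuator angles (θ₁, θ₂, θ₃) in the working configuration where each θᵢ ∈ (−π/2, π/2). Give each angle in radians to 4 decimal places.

θ₁ = -0.0873, θ₂ = 0.9596, θ₃ = -0.0002

rotate P by −φ1: (0.1043, -0.1574, -0.3949)
  e−x'=0.0357;  (l²−L²−(e−x')²−y'²−z²)/2L = 0.0700
  γ=atan2(-0.3949,0.0357)=-1.4806;  ψ=arccos(0.1766)=1.3933;  θ1=γ+ψ≈-0.0873
rotate P by −φ2: (-0.1885, -0.0116, -0.3949)
  e−x'=0.3285;  (l²−L²−(e−x')²−y'²−z²)/2L = -0.1349
  θ2 = atan2(B,A) + arccos(C/0.5136) = 0.9596
φ3=240.0° → target in arm frame (0.0842, 0.1690)
  A=0.0558, B=-0.3949, C=(l²−L²−A²−y'²−z²)/(2L)=0.0559
  γ=atan2(-0.3949,0.0558)=-1.4303;  ψ=arccos(0.1402)=1.4301;  θ3=γ+ψ≈-0.0002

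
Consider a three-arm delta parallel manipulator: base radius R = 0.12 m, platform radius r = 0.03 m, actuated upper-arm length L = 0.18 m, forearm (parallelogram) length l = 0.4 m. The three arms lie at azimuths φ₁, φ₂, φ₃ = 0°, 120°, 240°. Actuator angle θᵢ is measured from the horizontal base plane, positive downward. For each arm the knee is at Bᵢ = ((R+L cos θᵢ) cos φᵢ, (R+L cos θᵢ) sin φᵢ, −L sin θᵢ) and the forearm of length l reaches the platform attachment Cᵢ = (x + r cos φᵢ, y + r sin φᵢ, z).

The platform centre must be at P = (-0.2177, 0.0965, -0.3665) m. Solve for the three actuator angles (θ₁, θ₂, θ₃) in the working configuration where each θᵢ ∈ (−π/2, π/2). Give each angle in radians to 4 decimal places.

θ₁ = 1.3964, θ₂ = 0.0002, θ₃ = 0.6983

φ1=0.0° → target in arm frame (-0.2177, 0.0965)
  A cos θ + B sin θ = C:  0.3077·cos θ + -0.3665·sin θ = -0.3075
  γ=atan2(-0.3665,0.3077)=-0.8724;  ψ=arccos(-0.6427)=2.2688;  θ1=γ+ψ≈1.3964
arm 2 (φ=120.0°): x'=0.1924, y'=0.1403
  A cos θ + B sin θ = C:  -0.1024·cos θ + -0.3665·sin θ = -0.1025
  θ2 = atan2(B,A) + arccos(C/0.3805) = 0.0002
rotate P by −φ3: (0.0253, -0.2368, -0.3665)
  A cos θ + B sin θ = C:  0.0647·cos θ + -0.3665·sin θ = -0.1860
  θ3 = atan2(B,A) + arccos(C/0.3722) = 0.6983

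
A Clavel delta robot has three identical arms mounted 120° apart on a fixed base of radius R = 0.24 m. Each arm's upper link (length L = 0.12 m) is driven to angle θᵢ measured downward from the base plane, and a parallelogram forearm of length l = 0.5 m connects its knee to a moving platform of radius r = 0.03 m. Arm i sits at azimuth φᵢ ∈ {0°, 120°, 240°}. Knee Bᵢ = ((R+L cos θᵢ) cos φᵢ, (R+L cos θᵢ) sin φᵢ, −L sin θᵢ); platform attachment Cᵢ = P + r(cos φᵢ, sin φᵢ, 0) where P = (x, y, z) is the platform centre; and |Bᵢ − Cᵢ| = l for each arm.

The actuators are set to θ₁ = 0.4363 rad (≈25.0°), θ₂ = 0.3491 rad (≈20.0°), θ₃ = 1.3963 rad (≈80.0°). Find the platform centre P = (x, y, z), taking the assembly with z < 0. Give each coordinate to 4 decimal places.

(0.0588, 0.1200, -0.4606)

S1 = (0.3188·cos0.0°, 0.3188·sin0.0°, -0.0507) = (0.3188, 0.0000, -0.0507)
S2 = (0.3228·cos120.0°, 0.3228·sin120.0°, -0.0410) = (-0.1614, 0.2795, -0.0410)
S3 = (0.2308·cos240.0°, 0.2308·sin240.0°, -0.1182) = (-0.1154, -0.1999, -0.1182)
subtract pairs → two planes through P
[-0.9603 0.5590 0.0193]·P = 0.0017;  [-0.8684 -0.3998 -0.1349]·P = -0.0369
Cramer: x(z) = 0.0230-0.0779z;  y(z) = 0.0425-0.1683z
quadratic in z: (1.0344)z²+(0.1332)z+(-0.1581)=0, √Δ=0.8198 → z ∈ {-0.4606, 0.3319}; z = -0.4606 (taking z<0)
x = 0.0588, y = 0.1200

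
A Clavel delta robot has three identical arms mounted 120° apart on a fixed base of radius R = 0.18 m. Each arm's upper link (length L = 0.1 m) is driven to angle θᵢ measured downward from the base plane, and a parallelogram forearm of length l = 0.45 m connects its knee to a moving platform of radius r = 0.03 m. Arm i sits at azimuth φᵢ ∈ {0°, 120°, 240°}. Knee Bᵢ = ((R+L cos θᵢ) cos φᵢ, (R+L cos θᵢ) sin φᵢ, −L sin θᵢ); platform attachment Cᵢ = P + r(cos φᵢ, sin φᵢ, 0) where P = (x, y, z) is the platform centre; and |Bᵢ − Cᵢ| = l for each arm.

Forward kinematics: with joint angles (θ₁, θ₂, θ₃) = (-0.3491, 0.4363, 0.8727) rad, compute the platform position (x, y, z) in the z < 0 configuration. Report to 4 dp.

(0.1114, 0.0480, -0.3931)

φ1=0.0°: virtual centre (0.2440, 0.0000, 0.0342), radius l
φ2=120.0°: virtual centre (-0.1203, 0.2084, -0.0423), radius l
φ3=240.0°: virtual centre (-0.1071, -0.1856, -0.0766), radius l
subtract pairs → two planes through P
linear system: -0.7286x+0.4168y = -0.0010−-0.1529z; -0.7022x+-0.3711y = -0.0089−-0.2216z
Cramer: x(z) = 0.0073-0.2648z;  y(z) = 0.0103-0.0960z
into |P−S₁|² = l²: 1.0794z² + 0.0550z + -0.1452 = 0;  Δ = 0.6299;  z = -0.3931 or 0.3422 → z<0 root = -0.3931
x = 0.1114, y = 0.0480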